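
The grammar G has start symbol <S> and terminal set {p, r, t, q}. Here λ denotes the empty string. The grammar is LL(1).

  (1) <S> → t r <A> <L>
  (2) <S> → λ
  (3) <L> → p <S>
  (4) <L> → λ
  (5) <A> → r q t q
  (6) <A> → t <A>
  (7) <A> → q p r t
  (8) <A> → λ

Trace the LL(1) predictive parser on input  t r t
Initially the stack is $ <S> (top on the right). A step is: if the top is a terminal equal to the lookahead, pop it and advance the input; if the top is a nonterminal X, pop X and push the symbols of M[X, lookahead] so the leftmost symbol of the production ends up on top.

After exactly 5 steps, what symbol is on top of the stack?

<A>

     Stack          Input    Action
  1  $ <S>          t r t $  expand <S> → t r <A> <L>
  2  $ <L> <A> r t  t r t $  match t
  3  $ <L> <A> r    r t $    match r
  4  $ <L> <A>      t $      expand <A> → t <A>
  5  $ <L> <A> t    t $      match t
Stack after step 5: $ <L> <A> (top = <A>).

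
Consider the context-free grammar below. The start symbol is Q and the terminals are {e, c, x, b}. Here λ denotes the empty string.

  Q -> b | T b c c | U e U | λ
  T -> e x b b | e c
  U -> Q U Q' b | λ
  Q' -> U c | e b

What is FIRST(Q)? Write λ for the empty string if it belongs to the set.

FIRST(T): from T->e x b b we get {e}; from T->e c we get {e}. So FIRST(T) = {e}.
FIRST(Q): from Q->b we get {b}; from Q->T b c c we get {e}; from Q->U e U we get {b, c, e}; from Q->λ we get {λ}. So FIRST(Q) = {λ, b, c, e}.
FIRST(U): from U->Q U Q' b we get {b, c, e}; from U->λ we get {λ}. So FIRST(U) = {λ, b, c, e}.
FIRST(Q'): from Q'->U c we get {b, c, e}; from Q'->e b we get {e}. So FIRST(Q') = {b, c, e}.

{λ, b, c, e}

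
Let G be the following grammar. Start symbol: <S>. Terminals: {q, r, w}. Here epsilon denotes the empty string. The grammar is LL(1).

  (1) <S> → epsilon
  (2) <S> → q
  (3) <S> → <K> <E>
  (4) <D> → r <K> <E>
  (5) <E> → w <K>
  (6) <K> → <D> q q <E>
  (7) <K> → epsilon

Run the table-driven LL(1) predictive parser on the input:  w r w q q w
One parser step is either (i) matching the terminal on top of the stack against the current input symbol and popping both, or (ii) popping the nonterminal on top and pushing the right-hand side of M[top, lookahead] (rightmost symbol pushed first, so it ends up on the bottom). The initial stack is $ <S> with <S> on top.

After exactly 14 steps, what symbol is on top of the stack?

w

step 1: stack=$ <S>  input=w r w q q w $  — expand <S> → <K> <E>
step 2: stack=$ <E> <K>  input=w r w q q w $  — expand <K> → epsilon
step 3: stack=$ <E>  input=w r w q q w $  — expand <E> → w <K>
step 4: stack=$ <K> w  input=w r w q q w $  — match w
step 5: stack=$ <K>  input=r w q q w $  — expand <K> → <D> q q <E>
step 6: stack=$ <E> q q <D>  input=r w q q w $  — expand <D> → r <K> <E>
step 7: stack=$ <E> q q <E> <K> r  input=r w q q w $  — match r
step 8: stack=$ <E> q q <E> <K>  input=w q q w $  — expand <K> → epsilon
step 9: stack=$ <E> q q <E>  input=w q q w $  — expand <E> → w <K>
step 10: stack=$ <E> q q <K> w  input=w q q w $  — match w
step 11: stack=$ <E> q q <K>  input=q q w $  — expand <K> → epsilon
step 12: stack=$ <E> q q  input=q q w $  — match q
step 13: stack=$ <E> q  input=q w $  — match q
step 14: stack=$ <E>  input=w $  — expand <E> → w <K>
Stack after step 14: $ <K> w (top = w).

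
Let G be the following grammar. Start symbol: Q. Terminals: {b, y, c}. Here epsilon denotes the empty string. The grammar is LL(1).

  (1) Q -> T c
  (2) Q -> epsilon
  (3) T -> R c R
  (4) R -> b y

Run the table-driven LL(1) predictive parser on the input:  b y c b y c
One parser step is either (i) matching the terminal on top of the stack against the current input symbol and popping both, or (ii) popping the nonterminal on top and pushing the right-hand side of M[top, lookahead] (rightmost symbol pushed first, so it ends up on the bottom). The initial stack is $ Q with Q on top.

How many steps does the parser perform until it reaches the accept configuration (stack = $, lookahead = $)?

10

step 1: stack=$ Q  input=b y c b y c $  — expand Q -> T c
step 2: stack=$ c T  input=b y c b y c $  — expand T -> R c R
step 3: stack=$ c R c R  input=b y c b y c $  — expand R -> b y
step 4: stack=$ c R c y b  input=b y c b y c $  — match b
step 5: stack=$ c R c y  input=y c b y c $  — match y
step 6: stack=$ c R c  input=c b y c $  — match c
step 7: stack=$ c R  input=b y c $  — expand R -> b y
step 8: stack=$ c y b  input=b y c $  — match b
step 9: stack=$ c y  input=y c $  — match y
step 10: stack=$ c  input=c $  — match c
Accept reached after 10 steps.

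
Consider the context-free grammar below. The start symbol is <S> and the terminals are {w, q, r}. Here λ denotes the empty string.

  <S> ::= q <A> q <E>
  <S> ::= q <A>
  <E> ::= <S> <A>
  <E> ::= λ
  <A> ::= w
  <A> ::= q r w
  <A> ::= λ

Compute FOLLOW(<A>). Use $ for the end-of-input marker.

FIRST(<S>) = {q}
FIRST(<A>) = {λ, q, w}
FIRST(<E>) = {λ, q}  (via <S> <A>)
FOLLOW(<S>) includes $ since <S> is the start symbol.
FOLLOW(<S>): in <E>::=<S> <A>, <S> is followed by <A> with FIRST {λ, q, w}; in <E>::=<S> <A>, the suffix after <S> is nullable, so FOLLOW(<S>) ⊇ FOLLOW(<E>) = {$, q, w}. Thus FOLLOW(<S>) = {$, q, w}.
FOLLOW(<E>): in <S>::=q <A> q <E>, the suffix after <E> is empty, so FOLLOW(<E>) ⊇ FOLLOW(<S>) = {$, q, w}. Thus FOLLOW(<E>) = {$, q, w}.
FOLLOW(<A>): in <S>::=q <A> q <E>, <A> is followed by q <E> with FIRST {q}; in <S>::=q <A>, the suffix after <A> is empty, so FOLLOW(<A>) ⊇ FOLLOW(<S>) = {$, q, w}; in <E>::=<S> <A>, the suffix after <A> is empty, so FOLLOW(<A>) ⊇ FOLLOW(<E>) = {$, q, w}. Thus FOLLOW(<A>) = {$, q, w}.

{$, q, w}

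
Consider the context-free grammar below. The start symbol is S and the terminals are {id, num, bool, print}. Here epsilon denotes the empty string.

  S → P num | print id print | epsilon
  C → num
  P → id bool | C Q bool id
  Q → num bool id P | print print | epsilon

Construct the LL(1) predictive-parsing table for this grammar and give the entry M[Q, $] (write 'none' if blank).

none

FIRST(C): from C→num we get {num}. So FIRST(C) = {num}.
FIRST(Q): from Q→num bool id P we get {num}; from Q→print print we get {print}; from Q→epsilon we get {epsilon}. So FIRST(Q) = {epsilon, num, print}.
FIRST(P): from P→id bool we get {id}; from P→C Q bool id we get {num}. So FIRST(P) = {id, num}.
FIRST(S): from S→P num we get {id, num}; from S→print id print we get {print}; from S→epsilon we get {epsilon}. So FIRST(S) = {epsilon, id, num, print}.
FOLLOW(S) includes $ since S is the start symbol.
FOLLOW(Q): in P→C Q bool id, Q is followed by bool id with FIRST {bool}. Thus FOLLOW(Q) = {bool}.
For Q → num bool id P: FIRST(num bool id P) = {num}, so it goes in M[Q, t] for t ∈ {num}.
For Q → print print: FIRST(print print) = {print}, so it goes in M[Q, t] for t ∈ {print}.
For Q → epsilon: FIRST(epsilon) = {epsilon}, so it goes in M[Q, t] for t ∈ {}; since epsilon ∈ FIRST, also for every t ∈ FOLLOW(Q) = {bool}.
None of these place a production in M[Q, $].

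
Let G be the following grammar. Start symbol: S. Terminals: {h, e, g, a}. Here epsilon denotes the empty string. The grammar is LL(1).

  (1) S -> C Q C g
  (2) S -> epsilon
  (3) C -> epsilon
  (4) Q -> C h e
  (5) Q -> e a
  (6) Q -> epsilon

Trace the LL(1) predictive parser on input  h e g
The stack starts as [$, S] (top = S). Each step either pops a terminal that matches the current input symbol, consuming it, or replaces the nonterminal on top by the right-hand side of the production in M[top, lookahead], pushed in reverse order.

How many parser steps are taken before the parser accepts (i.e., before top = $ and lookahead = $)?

step 1: stack=$ S  input=h e g $  — expand S -> C Q C g
step 2: stack=$ g C Q C  input=h e g $  — expand C -> epsilon
step 3: stack=$ g C Q  input=h e g $  — expand Q -> C h e
step 4: stack=$ g C e h C  input=h e g $  — expand C -> epsilon
step 5: stack=$ g C e h  input=h e g $  — match h
step 6: stack=$ g C e  input=e g $  — match e
step 7: stack=$ g C  input=g $  — expand C -> epsilon
step 8: stack=$ g  input=g $  — match g
Accept reached after 8 steps.

8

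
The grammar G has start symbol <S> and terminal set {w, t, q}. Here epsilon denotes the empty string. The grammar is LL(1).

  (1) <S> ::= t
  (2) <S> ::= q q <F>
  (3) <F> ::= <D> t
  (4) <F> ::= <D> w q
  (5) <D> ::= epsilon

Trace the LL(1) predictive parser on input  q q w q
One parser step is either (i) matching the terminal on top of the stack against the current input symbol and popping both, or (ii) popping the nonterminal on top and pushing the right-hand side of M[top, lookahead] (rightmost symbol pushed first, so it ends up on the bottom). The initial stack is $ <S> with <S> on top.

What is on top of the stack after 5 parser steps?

w

     Stack      Input      Action
  1  $ <S>      q q w q $  expand <S> ::= q q <F>
  2  $ <F> q q  q q w q $  match q
  3  $ <F> q    q w q $    match q
  4  $ <F>      w q $      expand <F> ::= <D> w q
  5  $ q w <D>  w q $      expand <D> ::= epsilon
Stack after step 5: $ q w (top = w).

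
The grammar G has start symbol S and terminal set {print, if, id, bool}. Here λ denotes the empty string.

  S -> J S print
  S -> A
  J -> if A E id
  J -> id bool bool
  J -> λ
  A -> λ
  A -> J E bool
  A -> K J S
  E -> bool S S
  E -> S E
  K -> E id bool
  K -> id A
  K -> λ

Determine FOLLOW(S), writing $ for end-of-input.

FIRST(J): from J->if A E id we get {if}; from J->id bool bool we get {id}; from J->λ we get {λ}. So FIRST(J) = {λ, id, if}.
FIRST(S): from S->J S print we get {bool, id, if, print}; from S->A we get {λ, bool, id, if, print}. So FIRST(S) = {λ, bool, id, if, print}.
FIRST(E): from E->bool S S we get {bool}; from E->S E we get {bool, id, if, print}. So FIRST(E) = {bool, id, if, print}.
FIRST(K): from K->E id bool we get {bool, id, if, print}; from K->id A we get {id}; from K->λ we get {λ}. So FIRST(K) = {λ, bool, id, if, print}.
FIRST(A): from A->λ we get {λ}; from A->J E bool we get {bool, id, if, print}; from A->K J S we get {λ, bool, id, if, print}. So FIRST(A) = {λ, bool, id, if, print}.
FOLLOW(S) includes $ since S is the start symbol.
FOLLOW(E): in J->if A E id, E is followed by id with FIRST {id}; in A->J E bool, E is followed by bool with FIRST {bool}; in E->S E, the suffix after E is empty (adds nothing new); in K->E id bool, E is followed by id bool with FIRST {id}. Thus FOLLOW(E) = {bool, id}.
FOLLOW(S): in S->J S print, S is followed by print with FIRST {print}; in A->K J S, the suffix after S is empty, so FOLLOW(S) ⊇ FOLLOW(A) = {$, bool, id, if, print}; in E->bool S S (occurrence 1), S is followed by S with FIRST {λ, bool, id, if, print}; in E->bool S S (occurrence 1), the suffix after S is nullable, so FOLLOW(S) ⊇ FOLLOW(E) = {bool, id}; in E->bool S S (occurrence 2), the suffix after S is empty, so FOLLOW(S) ⊇ FOLLOW(E) = {bool, id}; in E->S E, S is followed by E with FIRST {bool, id, if, print}. Thus FOLLOW(S) = {$, bool, id, if, print}.
FOLLOW(J): in S->J S print, J is followed by S print with FIRST {bool, id, if, print}; in A->J E bool, J is followed by E bool with FIRST {bool, id, if, print}; in A->K J S, J is followed by S with FIRST {λ, bool, id, if, print}; in A->K J S, the suffix after J is nullable, so FOLLOW(J) ⊇ FOLLOW(A) = {$, bool, id, if, print}. Thus FOLLOW(J) = {$, bool, id, if, print}.
FOLLOW(A): in S->A, the suffix after A is empty, so FOLLOW(A) ⊇ FOLLOW(S) = {$, bool, id, if, print}; in J->if A E id, A is followed by E id with FIRST {bool, id, if, print}; in K->id A, the suffix after A is empty, so FOLLOW(A) ⊇ FOLLOW(K) = {$, bool, id, if, print}. Thus FOLLOW(A) = {$, bool, id, if, print}.
FOLLOW(K): in A->K J S, K is followed by J S with FIRST {λ, bool, id, if, print}; in A->K J S, the suffix after K is nullable, so FOLLOW(K) ⊇ FOLLOW(A) = {$, bool, id, if, print}. Thus FOLLOW(K) = {$, bool, id, if, print}.

{$, bool, id, if, print}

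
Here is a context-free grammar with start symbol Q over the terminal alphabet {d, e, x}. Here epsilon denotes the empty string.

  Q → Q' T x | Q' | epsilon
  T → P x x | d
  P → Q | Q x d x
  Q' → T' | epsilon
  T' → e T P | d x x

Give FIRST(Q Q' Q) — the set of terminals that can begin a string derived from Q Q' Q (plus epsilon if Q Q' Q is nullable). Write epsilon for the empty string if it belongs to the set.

{epsilon, d, e, x}

FIRST(T'): from T'→e T P we get {e}; from T'→d x x we get {d}. So FIRST(T') = {d, e}.
FIRST(Q'): from Q'→T' we get {d, e}; from Q'→epsilon we get {epsilon}. So FIRST(Q') = {epsilon, d, e}.
FIRST(Q): from Q→Q' T x we get {d, e, x}; from Q→Q' we get {epsilon, d, e}; from Q→epsilon we get {epsilon}. So FIRST(Q) = {epsilon, d, e, x}.
FIRST(P): from P→Q we get {epsilon, d, e, x}; from P→Q x d x we get {d, e, x}. So FIRST(P) = {epsilon, d, e, x}.
FIRST(T): from T→P x x we get {d, e, x}; from T→d we get {d}. So FIRST(T) = {d, e, x}.
FIRST(Q Q' Q): take FIRST of each symbol in turn, carrying on past any symbol whose FIRST contains epsilon; result {epsilon, d, e, x}.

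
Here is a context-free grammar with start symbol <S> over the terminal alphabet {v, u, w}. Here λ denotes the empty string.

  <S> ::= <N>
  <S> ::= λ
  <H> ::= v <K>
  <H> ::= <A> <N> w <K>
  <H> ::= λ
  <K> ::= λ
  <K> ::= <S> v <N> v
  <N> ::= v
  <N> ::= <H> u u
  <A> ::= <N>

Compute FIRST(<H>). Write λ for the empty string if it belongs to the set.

{λ, u, v}

FIRST(<S>) = {λ, u, v}  (via <N>)
FIRST(<K>) = {λ, u, v}  (via <S> v <N> v)
FIRST(<H>) = {λ, u, v}  (via <A> <N> w <K>)
FIRST(<N>) = {u, v}  (via <H> u u)
FIRST(<A>) = {u, v}  (via <N>)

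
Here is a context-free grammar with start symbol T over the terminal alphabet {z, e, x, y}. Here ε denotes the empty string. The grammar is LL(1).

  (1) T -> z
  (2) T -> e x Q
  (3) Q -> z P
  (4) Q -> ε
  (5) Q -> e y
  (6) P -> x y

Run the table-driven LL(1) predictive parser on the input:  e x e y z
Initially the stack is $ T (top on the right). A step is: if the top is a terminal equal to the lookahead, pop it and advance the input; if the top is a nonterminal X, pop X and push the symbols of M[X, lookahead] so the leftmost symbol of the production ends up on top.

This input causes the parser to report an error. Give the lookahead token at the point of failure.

     Stack    Input        Action
  1  $ T      e x e y z $  expand T -> e x Q
  2  $ Q x e  e x e y z $  match e
  3  $ Q x    x e y z $    match x
  4  $ Q      e y z $      expand Q -> e y
  5  $ y e    e y z $      match e
  6  $ y      y z $        match y
  7  $        z $          error: stack empty but input remains

z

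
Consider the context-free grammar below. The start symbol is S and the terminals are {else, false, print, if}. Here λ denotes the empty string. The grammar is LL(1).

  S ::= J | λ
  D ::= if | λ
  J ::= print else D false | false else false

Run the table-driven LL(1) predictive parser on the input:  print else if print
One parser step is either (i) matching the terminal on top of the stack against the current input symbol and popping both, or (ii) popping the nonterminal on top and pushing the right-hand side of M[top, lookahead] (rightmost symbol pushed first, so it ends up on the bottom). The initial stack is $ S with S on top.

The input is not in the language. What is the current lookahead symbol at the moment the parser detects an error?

print

step 1: stack=$ S  input=print else if print $  — expand S ::= J
step 2: stack=$ J  input=print else if print $  — expand J ::= print else D false
step 3: stack=$ false D else print  input=print else if print $  — match print
step 4: stack=$ false D else  input=else if print $  — match else
step 5: stack=$ false D  input=if print $  — expand D ::= if
step 6: stack=$ false if  input=if print $  — match if
step 7: stack=$ false  input=print $  — error: top is terminal false but lookahead is print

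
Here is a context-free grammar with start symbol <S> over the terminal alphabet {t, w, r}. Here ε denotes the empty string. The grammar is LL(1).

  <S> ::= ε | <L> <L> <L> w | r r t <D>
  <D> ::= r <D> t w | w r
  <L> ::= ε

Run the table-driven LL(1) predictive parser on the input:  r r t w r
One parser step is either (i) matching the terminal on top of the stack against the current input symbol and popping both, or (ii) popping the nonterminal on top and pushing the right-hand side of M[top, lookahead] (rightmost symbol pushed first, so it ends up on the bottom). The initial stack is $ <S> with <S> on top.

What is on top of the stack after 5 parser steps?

step 1: stack=$ <S>  input=r r t w r $  — expand <S> ::= r r t <D>
step 2: stack=$ <D> t r r  input=r r t w r $  — match r
step 3: stack=$ <D> t r  input=r t w r $  — match r
step 4: stack=$ <D> t  input=t w r $  — match t
step 5: stack=$ <D>  input=w r $  — expand <D> ::= w r
Stack after step 5: $ r w (top = w).

w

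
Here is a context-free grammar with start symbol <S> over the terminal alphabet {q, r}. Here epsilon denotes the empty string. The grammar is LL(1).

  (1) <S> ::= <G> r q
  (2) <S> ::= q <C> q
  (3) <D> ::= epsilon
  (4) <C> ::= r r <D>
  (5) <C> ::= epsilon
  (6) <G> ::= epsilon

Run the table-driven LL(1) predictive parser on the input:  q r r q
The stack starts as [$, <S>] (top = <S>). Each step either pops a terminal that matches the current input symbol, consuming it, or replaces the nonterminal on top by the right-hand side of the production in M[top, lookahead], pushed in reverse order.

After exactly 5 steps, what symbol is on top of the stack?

<D>

step 1: stack=$ <S>  input=q r r q $  — expand <S> ::= q <C> q
step 2: stack=$ q <C> q  input=q r r q $  — match q
step 3: stack=$ q <C>  input=r r q $  — expand <C> ::= r r <D>
step 4: stack=$ q <D> r r  input=r r q $  — match r
step 5: stack=$ q <D> r  input=r q $  — match r
Stack after step 5: $ q <D> (top = <D>).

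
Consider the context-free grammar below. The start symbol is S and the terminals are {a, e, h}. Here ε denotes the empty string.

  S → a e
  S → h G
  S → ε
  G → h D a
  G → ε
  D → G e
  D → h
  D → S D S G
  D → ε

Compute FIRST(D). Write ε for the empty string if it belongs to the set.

{ε, a, e, h}

FIRST(S): from S→a e we get {a}; from S→h G we get {h}; from S→ε we get {ε}. So FIRST(S) = {ε, a, h}.
FIRST(G): from G→h D a we get {h}; from G→ε we get {ε}. So FIRST(G) = {ε, h}.
FIRST(D): from D→G e we get {e, h}; from D→h we get {h}; from D→S D S G we get {ε, a, e, h}; from D→ε we get {ε}. So FIRST(D) = {ε, a, e, h}.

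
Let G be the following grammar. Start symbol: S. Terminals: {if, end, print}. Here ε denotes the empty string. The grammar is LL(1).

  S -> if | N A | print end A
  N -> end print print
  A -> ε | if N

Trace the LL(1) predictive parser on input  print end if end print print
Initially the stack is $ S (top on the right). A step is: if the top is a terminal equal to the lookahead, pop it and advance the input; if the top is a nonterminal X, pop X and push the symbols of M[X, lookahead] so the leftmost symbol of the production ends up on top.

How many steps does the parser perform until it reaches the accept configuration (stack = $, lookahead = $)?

step 1: stack=$ S  input=print end if end print print $  — expand S -> print end A
step 2: stack=$ A end print  input=print end if end print print $  — match print
step 3: stack=$ A end  input=end if end print print $  — match end
step 4: stack=$ A  input=if end print print $  — expand A -> if N
step 5: stack=$ N if  input=if end print print $  — match if
step 6: stack=$ N  input=end print print $  — expand N -> end print print
step 7: stack=$ print print end  input=end print print $  — match end
step 8: stack=$ print print  input=print print $  — match print
step 9: stack=$ print  input=print $  — match print
Accept reached after 9 steps.

9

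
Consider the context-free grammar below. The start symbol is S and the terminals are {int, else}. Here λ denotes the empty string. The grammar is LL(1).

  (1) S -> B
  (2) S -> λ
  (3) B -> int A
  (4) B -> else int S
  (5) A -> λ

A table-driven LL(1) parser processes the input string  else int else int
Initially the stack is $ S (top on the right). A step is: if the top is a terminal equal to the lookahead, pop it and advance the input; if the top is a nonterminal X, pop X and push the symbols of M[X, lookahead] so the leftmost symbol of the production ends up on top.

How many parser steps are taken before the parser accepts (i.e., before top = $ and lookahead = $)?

9

     Stack         Input                Action
  1  $ S           else int else int $  expand S -> B
  2  $ B           else int else int $  expand B -> else int S
  3  $ S int else  else int else int $  match else
  4  $ S int       int else int $       match int
  5  $ S           else int $           expand S -> B
  6  $ B           else int $           expand B -> else int S
  7  $ S int else  else int $           match else
  8  $ S int       int $                match int
  9  $ S           $                    expand S -> λ
Accept reached after 9 steps.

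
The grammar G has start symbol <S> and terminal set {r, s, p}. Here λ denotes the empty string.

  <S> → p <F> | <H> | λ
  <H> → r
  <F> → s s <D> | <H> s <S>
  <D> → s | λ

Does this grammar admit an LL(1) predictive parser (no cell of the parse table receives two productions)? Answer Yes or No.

Yes

FIRST(<S>) = {λ, p, r}
FIRST(<H>) = {r}
FIRST(<F>) = {r, s}
FIRST(<D>) = {λ, s}
FOLLOW(<S>) = {$}
FOLLOW(<H>) = {$, s}
FOLLOW(<F>) = {$}
FOLLOW(<D>) = {$}
Each cell of M receives at most one production.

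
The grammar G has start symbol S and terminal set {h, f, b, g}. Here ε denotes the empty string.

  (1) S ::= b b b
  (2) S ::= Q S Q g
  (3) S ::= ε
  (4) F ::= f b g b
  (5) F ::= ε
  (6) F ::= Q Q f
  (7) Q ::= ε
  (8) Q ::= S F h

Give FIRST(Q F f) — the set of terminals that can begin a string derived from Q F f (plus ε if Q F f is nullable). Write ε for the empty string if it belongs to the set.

{b, f, g, h}

FIRST(S) = {ε, b, f, g, h}  (via Q S Q g)
FIRST(F) = {ε, b, f, g, h}  (via Q Q f)
FIRST(Q) = {ε, b, f, g, h}  (via S F h)
FIRST(Q F f): take FIRST of each symbol in turn, carrying on past any symbol whose FIRST contains ε; result {b, f, g, h}.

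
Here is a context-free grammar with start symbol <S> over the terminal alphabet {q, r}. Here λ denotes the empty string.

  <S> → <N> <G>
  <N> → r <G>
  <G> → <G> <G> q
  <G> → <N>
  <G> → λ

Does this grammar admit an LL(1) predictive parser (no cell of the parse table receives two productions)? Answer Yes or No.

FIRST(<S>) = {r}
FIRST(<N>) = {r}
FIRST(<G>) = {λ, q, r}
FOLLOW(<S>) = {$}
FOLLOW(<N>) = {$, q, r}
FOLLOW(<G>) = {$, q, r}
Cell M[<G>, q] receives both <G> → <G> <G> q and <G> → λ — the grammar is not LL(1).

No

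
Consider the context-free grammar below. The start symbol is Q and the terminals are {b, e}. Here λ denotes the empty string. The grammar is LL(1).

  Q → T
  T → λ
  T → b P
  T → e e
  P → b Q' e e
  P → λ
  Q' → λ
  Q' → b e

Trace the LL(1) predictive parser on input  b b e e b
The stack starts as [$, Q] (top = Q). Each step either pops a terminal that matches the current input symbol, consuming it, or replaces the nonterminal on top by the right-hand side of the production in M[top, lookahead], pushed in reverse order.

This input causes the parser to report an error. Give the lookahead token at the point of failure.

step 1: stack=$ Q  input=b b e e b $  — expand Q → T
step 2: stack=$ T  input=b b e e b $  — expand T → b P
step 3: stack=$ P b  input=b b e e b $  — match b
step 4: stack=$ P  input=b e e b $  — expand P → b Q' e e
step 5: stack=$ e e Q' b  input=b e e b $  — match b
step 6: stack=$ e e Q'  input=e e b $  — expand Q' → λ
step 7: stack=$ e e  input=e e b $  — match e
step 8: stack=$ e  input=e b $  — match e
step 9: stack=$  input=b $  — error: stack empty but input remains

b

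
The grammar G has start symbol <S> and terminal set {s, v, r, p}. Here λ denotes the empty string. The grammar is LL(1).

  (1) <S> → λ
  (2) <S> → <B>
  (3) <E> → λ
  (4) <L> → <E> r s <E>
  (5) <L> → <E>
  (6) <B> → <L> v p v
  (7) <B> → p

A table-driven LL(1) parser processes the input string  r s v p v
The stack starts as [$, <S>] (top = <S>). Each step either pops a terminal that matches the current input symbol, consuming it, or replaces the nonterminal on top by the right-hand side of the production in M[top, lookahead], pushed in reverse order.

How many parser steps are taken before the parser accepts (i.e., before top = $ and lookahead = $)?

10

step 1: stack=$ <S>  input=r s v p v $  — expand <S> → <B>
step 2: stack=$ <B>  input=r s v p v $  — expand <B> → <L> v p v
step 3: stack=$ v p v <L>  input=r s v p v $  — expand <L> → <E> r s <E>
step 4: stack=$ v p v <E> s r <E>  input=r s v p v $  — expand <E> → λ
step 5: stack=$ v p v <E> s r  input=r s v p v $  — match r
step 6: stack=$ v p v <E> s  input=s v p v $  — match s
step 7: stack=$ v p v <E>  input=v p v $  — expand <E> → λ
step 8: stack=$ v p v  input=v p v $  — match v
step 9: stack=$ v p  input=p v $  — match p
step 10: stack=$ v  input=v $  — match v
Accept reached after 10 steps.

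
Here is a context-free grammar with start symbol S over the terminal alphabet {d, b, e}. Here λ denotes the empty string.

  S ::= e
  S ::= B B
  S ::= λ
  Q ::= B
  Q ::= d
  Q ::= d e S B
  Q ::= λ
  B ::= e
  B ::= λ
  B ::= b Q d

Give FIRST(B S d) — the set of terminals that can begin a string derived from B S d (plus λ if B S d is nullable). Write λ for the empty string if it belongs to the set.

FIRST(B): from B::=e we get {e}; from B::=λ we get {λ}; from B::=b Q d we get {b}. So FIRST(B) = {λ, b, e}.
FIRST(S): from S::=e we get {e}; from S::=B B we get {λ, b, e}; from S::=λ we get {λ}. So FIRST(S) = {λ, b, e}.
FIRST(Q): from Q::=B we get {λ, b, e}; from Q::=d we get {d}; from Q::=d e S B we get {d}; from Q::=λ we get {λ}. So FIRST(Q) = {λ, b, d, e}.
FIRST(B S d): take FIRST of each symbol in turn, carrying on past any symbol whose FIRST contains λ; result {b, d, e}.

{b, d, e}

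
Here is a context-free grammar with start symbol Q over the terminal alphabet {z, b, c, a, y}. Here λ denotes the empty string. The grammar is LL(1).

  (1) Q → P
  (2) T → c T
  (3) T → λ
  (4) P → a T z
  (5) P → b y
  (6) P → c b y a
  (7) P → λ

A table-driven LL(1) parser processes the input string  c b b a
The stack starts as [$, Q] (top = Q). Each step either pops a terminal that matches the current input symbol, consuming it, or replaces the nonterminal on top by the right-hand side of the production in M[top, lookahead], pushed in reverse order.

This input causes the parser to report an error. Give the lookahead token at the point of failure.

step 1: stack=$ Q  input=c b b a $  — expand Q → P
step 2: stack=$ P  input=c b b a $  — expand P → c b y a
step 3: stack=$ a y b c  input=c b b a $  — match c
step 4: stack=$ a y b  input=b b a $  — match b
step 5: stack=$ a y  input=b a $  — error: top is terminal y but lookahead is b

b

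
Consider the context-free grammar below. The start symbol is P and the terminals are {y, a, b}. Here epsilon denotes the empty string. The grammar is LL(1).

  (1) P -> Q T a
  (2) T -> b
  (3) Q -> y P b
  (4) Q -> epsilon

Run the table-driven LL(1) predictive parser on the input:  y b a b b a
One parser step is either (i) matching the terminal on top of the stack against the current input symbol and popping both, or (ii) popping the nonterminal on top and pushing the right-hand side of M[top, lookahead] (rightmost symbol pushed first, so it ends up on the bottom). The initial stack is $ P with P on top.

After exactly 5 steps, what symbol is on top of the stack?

step 1: stack=$ P  input=y b a b b a $  — expand P -> Q T a
step 2: stack=$ a T Q  input=y b a b b a $  — expand Q -> y P b
step 3: stack=$ a T b P y  input=y b a b b a $  — match y
step 4: stack=$ a T b P  input=b a b b a $  — expand P -> Q T a
step 5: stack=$ a T b a T Q  input=b a b b a $  — expand Q -> epsilon
Stack after step 5: $ a T b a T (top = T).

T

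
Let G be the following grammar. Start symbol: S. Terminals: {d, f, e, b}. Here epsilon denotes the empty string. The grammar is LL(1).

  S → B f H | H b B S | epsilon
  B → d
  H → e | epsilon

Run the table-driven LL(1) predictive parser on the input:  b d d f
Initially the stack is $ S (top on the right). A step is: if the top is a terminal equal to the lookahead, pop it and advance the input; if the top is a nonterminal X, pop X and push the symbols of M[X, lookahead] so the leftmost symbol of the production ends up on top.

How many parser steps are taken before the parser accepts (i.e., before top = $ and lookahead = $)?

10

      Stack      Input      Action
   1  $ S        b d d f $  expand S → H b B S
   2  $ S B b H  b d d f $  expand H → epsilon
   3  $ S B b    b d d f $  match b
   4  $ S B      d d f $    expand B → d
   5  $ S d      d d f $    match d
   6  $ S        d f $      expand S → B f H
   7  $ H f B    d f $      expand B → d
   8  $ H f d    d f $      match d
   9  $ H f      f $        match f
  10  $ H        $          expand H → epsilon
Accept reached after 10 steps.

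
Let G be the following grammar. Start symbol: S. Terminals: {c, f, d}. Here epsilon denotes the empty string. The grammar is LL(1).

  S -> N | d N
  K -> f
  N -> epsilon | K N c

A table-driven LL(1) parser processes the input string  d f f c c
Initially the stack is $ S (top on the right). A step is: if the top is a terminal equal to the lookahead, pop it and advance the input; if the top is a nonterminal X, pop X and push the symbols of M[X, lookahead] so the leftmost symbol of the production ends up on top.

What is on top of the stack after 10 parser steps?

      Stack      Input        Action
   1  $ S        d f f c c $  expand S -> d N
   2  $ N d      d f f c c $  match d
   3  $ N        f f c c $    expand N -> K N c
   4  $ c N K    f f c c $    expand K -> f
   5  $ c N f    f f c c $    match f
   6  $ c N      f c c $      expand N -> K N c
   7  $ c c N K  f c c $      expand K -> f
   8  $ c c N f  f c c $      match f
   9  $ c c N    c c $        expand N -> epsilon
  10  $ c c      c c $        match c
Stack after step 10: $ c (top = c).

c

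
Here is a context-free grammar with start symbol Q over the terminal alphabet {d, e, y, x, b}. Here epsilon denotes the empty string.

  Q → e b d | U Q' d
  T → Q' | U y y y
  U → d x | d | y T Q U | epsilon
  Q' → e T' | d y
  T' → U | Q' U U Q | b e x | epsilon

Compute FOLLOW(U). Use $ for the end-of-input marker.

{d, e, y}

FIRST(U): from U→d x we get {d}; from U→d we get {d}; from U→y T Q U we get {y}; from U→epsilon we get {epsilon}. So FIRST(U) = {epsilon, d, y}.
FIRST(Q'): from Q'→e T' we get {e}; from Q'→d y we get {d}. So FIRST(Q') = {d, e}.
FIRST(Q): from Q→e b d we get {e}; from Q→U Q' d we get {d, e, y}. So FIRST(Q) = {d, e, y}.
FIRST(T): from T→Q' we get {d, e}; from T→U y y y we get {d, y}. So FIRST(T) = {d, e, y}.
FIRST(T'): from T'→U we get {epsilon, d, y}; from T'→Q' U U Q we get {d, e}; from T'→b e x we get {b}; from T'→epsilon we get {epsilon}. So FIRST(T') = {epsilon, b, d, e, y}.
FOLLOW(Q) includes $ since Q is the start symbol.
FOLLOW(T): in U→y T Q U, T is followed by Q U with FIRST {d, e, y}. Thus FOLLOW(T) = {d, e, y}.
FOLLOW(Q'): in Q→U Q' d, Q' is followed by d with FIRST {d}; in T→Q', the suffix after Q' is empty, so FOLLOW(Q') ⊇ FOLLOW(T) = {d, e, y}; in T'→Q' U U Q, Q' is followed by U U Q with FIRST {d, e, y}. Thus FOLLOW(Q') = {d, e, y}.
FOLLOW(T'): in Q'→e T', the suffix after T' is empty, so FOLLOW(T') ⊇ FOLLOW(Q') = {d, e, y}. Thus FOLLOW(T') = {d, e, y}.
FOLLOW(U): in Q→U Q' d, U is followed by Q' d with FIRST {d, e}; in T→U y y y, U is followed by y y y with FIRST {y}; in U→y T Q U, the suffix after U is empty (adds nothing new); in T'→U, the suffix after U is empty, so FOLLOW(U) ⊇ FOLLOW(T') = {d, e, y}; in T'→Q' U U Q (occurrence 1), U is followed by U Q with FIRST {d, e, y}; in T'→Q' U U Q (occurrence 2), U is followed by Q with FIRST {d, e, y}. Thus FOLLOW(U) = {d, e, y}.
FOLLOW(Q): in U→y T Q U, Q is followed by U with FIRST {epsilon, d, y}; in U→y T Q U, the suffix after Q is nullable, so FOLLOW(Q) ⊇ FOLLOW(U) = {d, e, y}; in T'→Q' U U Q, the suffix after Q is empty, so FOLLOW(Q) ⊇ FOLLOW(T') = {d, e, y}. Thus FOLLOW(Q) = {$, d, e, y}.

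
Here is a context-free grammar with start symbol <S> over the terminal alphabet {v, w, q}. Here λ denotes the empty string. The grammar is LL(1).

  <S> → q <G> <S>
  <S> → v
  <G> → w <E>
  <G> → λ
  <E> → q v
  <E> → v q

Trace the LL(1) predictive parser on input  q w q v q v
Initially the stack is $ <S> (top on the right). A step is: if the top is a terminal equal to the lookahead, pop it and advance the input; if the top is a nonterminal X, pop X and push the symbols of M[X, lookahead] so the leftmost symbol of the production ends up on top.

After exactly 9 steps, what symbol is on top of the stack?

step 1: stack=$ <S>  input=q w q v q v $  — expand <S> → q <G> <S>
step 2: stack=$ <S> <G> q  input=q w q v q v $  — match q
step 3: stack=$ <S> <G>  input=w q v q v $  — expand <G> → w <E>
step 4: stack=$ <S> <E> w  input=w q v q v $  — match w
step 5: stack=$ <S> <E>  input=q v q v $  — expand <E> → q v
step 6: stack=$ <S> v q  input=q v q v $  — match q
step 7: stack=$ <S> v  input=v q v $  — match v
step 8: stack=$ <S>  input=q v $  — expand <S> → q <G> <S>
step 9: stack=$ <S> <G> q  input=q v $  — match q
Stack after step 9: $ <S> <G> (top = <G>).

<G>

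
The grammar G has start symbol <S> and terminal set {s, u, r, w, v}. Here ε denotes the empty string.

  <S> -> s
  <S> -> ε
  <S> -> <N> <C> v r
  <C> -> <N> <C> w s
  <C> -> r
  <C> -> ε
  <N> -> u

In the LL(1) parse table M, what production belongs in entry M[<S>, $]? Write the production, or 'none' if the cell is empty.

FIRST(<N>) = {u}
FIRST(<S>) = {ε, s, u}  (via <N> <C> v r)
FIRST(<C>) = {ε, r, u}  (via <N> <C> w s)
FOLLOW(<S>) includes $ since <S> is the start symbol.
FOLLOW(<S>): <S> appears on no right-hand side. Thus FOLLOW(<S>) = {$}.
For <S> -> s: FIRST(s) = {s}, so it goes in M[<S>, t] for t ∈ {s}.
For <S> -> ε: FIRST(ε) = {ε}, so it goes in M[<S>, t] for t ∈ {}; since ε ∈ FIRST, also for every t ∈ FOLLOW(<S>) = {$}.
For <S> -> <N> <C> v r: FIRST(<N> <C> v r) = {u}, so it goes in M[<S>, t] for t ∈ {u}.

<S> -> ε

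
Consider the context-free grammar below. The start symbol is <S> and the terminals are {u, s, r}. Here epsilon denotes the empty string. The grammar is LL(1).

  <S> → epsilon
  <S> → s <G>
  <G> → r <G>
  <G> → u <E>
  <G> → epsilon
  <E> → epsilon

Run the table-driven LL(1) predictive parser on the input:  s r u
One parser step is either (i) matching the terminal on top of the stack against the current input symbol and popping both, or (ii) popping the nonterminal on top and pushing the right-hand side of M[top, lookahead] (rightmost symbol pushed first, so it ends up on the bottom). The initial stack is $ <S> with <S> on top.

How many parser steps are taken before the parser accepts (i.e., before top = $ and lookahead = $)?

7

step 1: stack=$ <S>  input=s r u $  — expand <S> → s <G>
step 2: stack=$ <G> s  input=s r u $  — match s
step 3: stack=$ <G>  input=r u $  — expand <G> → r <G>
step 4: stack=$ <G> r  input=r u $  — match r
step 5: stack=$ <G>  input=u $  — expand <G> → u <E>
step 6: stack=$ <E> u  input=u $  — match u
step 7: stack=$ <E>  input=$  — expand <E> → epsilon
Accept reached after 7 steps.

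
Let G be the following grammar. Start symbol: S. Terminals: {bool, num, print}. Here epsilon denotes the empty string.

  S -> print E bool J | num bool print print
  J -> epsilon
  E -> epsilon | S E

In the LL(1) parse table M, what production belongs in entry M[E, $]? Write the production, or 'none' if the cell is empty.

none

FIRST(S) = {num, print}
FIRST(J) = {epsilon}
FIRST(E) = {epsilon, num, print}  (via S E)
FOLLOW(S) includes $ since S is the start symbol.
FOLLOW(E): in S->print E bool J, E is followed by bool J with FIRST {bool}; in E->S E, the suffix after E is empty (adds nothing new). Thus FOLLOW(E) = {bool}.
For E -> epsilon: FIRST(epsilon) = {epsilon}, so it goes in M[E, t] for t ∈ {}; since epsilon ∈ FIRST, also for every t ∈ FOLLOW(E) = {bool}.
For E -> S E: FIRST(S E) = {num, print}, so it goes in M[E, t] for t ∈ {num, print}.
None of these place a production in M[E, $].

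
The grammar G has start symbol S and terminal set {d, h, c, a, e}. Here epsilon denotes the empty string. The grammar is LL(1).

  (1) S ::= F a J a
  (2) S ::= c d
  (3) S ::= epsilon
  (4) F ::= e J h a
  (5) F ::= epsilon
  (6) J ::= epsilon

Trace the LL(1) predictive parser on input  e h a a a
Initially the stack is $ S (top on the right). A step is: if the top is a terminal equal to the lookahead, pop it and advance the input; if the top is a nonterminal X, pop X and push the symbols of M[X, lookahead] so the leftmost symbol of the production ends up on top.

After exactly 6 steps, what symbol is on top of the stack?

step 1: stack=$ S  input=e h a a a $  — expand S ::= F a J a
step 2: stack=$ a J a F  input=e h a a a $  — expand F ::= e J h a
step 3: stack=$ a J a a h J e  input=e h a a a $  — match e
step 4: stack=$ a J a a h J  input=h a a a $  — expand J ::= epsilon
step 5: stack=$ a J a a h  input=h a a a $  — match h
step 6: stack=$ a J a a  input=a a a $  — match a
Stack after step 6: $ a J a (top = a).

a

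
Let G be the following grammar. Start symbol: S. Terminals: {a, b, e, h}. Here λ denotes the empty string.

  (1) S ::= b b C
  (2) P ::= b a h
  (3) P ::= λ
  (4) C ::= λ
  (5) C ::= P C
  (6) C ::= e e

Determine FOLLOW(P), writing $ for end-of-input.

{$, b, e}

FIRST(S): from S::=b b C we get {b}. So FIRST(S) = {b}.
FIRST(P): from P::=b a h we get {b}; from P::=λ we get {λ}. So FIRST(P) = {λ, b}.
FIRST(C): from C::=λ we get {λ}; from C::=P C we get {λ, b, e}; from C::=e e we get {e}. So FIRST(C) = {λ, b, e}.
FOLLOW(S) includes $ since S is the start symbol.
FOLLOW(S): S appears on no right-hand side. Thus FOLLOW(S) = {$}.
FOLLOW(C): in S::=b b C, the suffix after C is empty, so FOLLOW(C) ⊇ FOLLOW(S) = {$}; in C::=P C, the suffix after C is empty (adds nothing new). Thus FOLLOW(C) = {$}.
FOLLOW(P): in C::=P C, P is followed by C with FIRST {λ, b, e}; in C::=P C, the suffix after P is nullable, so FOLLOW(P) ⊇ FOLLOW(C) = {$}. Thus FOLLOW(P) = {$, b, e}.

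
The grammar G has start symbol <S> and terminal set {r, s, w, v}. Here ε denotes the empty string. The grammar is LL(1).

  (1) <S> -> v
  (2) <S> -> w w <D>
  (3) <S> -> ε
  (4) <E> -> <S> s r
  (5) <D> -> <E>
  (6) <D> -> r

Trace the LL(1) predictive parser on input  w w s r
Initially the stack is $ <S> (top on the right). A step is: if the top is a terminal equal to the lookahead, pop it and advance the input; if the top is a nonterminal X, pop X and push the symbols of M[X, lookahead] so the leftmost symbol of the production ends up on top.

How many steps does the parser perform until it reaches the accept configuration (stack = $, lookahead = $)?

8

step 1: stack=$ <S>  input=w w s r $  — expand <S> -> w w <D>
step 2: stack=$ <D> w w  input=w w s r $  — match w
step 3: stack=$ <D> w  input=w s r $  — match w
step 4: stack=$ <D>  input=s r $  — expand <D> -> <E>
step 5: stack=$ <E>  input=s r $  — expand <E> -> <S> s r
step 6: stack=$ r s <S>  input=s r $  — expand <S> -> ε
step 7: stack=$ r s  input=s r $  — match s
step 8: stack=$ r  input=r $  — match r
Accept reached after 8 steps.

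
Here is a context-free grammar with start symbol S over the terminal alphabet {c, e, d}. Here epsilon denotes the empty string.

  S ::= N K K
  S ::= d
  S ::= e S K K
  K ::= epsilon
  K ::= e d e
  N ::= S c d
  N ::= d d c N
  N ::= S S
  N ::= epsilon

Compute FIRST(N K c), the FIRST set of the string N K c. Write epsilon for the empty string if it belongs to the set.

FIRST(K): from K::=epsilon we get {epsilon}; from K::=e d e we get {e}. So FIRST(K) = {epsilon, e}.
FIRST(S): from S::=N K K we get {epsilon, c, d, e}; from S::=d we get {d}; from S::=e S K K we get {e}. So FIRST(S) = {epsilon, c, d, e}.
FIRST(N): from N::=S c d we get {c, d, e}; from N::=d d c N we get {d}; from N::=S S we get {epsilon, c, d, e}; from N::=epsilon we get {epsilon}. So FIRST(N) = {epsilon, c, d, e}.
FIRST(N K c): take FIRST of each symbol in turn, carrying on past any symbol whose FIRST contains epsilon; result {c, d, e}.

{c, d, e}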